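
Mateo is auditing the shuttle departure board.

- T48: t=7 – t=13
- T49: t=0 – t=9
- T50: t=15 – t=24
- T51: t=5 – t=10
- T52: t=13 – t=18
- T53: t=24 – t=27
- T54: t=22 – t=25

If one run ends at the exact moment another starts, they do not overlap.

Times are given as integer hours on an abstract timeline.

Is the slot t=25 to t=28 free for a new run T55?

No — it overlaps T53

T49: ends t=9 at or before T55 starts t=25 → clear.
T51: ends t=10 at or before T55 starts t=25 → clear.
T48: ends t=13 at or before T55 starts t=25 → clear.
T52: ends t=18 at or before T55 starts t=25 → clear.
T50: ends t=24 at or before T55 starts t=25 → clear.
T54: ends t=25 at or before T55 starts t=25 → clear.
T53: starts t=24 before T55 ends t=28, and ends t=27 after T55 starts t=25 → overlap.
T55 overlaps T53.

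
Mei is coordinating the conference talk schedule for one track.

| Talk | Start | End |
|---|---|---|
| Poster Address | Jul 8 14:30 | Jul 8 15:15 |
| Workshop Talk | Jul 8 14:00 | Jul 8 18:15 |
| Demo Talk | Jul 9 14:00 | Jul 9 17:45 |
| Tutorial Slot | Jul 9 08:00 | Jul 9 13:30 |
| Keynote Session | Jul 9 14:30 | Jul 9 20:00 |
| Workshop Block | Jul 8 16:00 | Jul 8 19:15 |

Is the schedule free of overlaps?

No

Sorted by start: Workshop Talk, Poster Address, Workshop Block, Tutorial Slot, Demo Talk, Keynote Session.
Poster Address starts before Workshop Talk ends → Workshop Talk and Poster Address overlap.
That's a conflict, so the schedule is not conflict-free.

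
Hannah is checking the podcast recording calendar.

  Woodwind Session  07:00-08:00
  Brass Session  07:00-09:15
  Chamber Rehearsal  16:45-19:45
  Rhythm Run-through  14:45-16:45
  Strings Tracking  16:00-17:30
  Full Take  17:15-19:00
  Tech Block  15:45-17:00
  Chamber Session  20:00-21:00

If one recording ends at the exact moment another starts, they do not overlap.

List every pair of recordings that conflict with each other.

Brass Session & Woodwind Session, Chamber Rehearsal & Full Take, Chamber Rehearsal & Strings Tracking, Chamber Rehearsal & Tech Block, Full Take & Strings Tracking, Rhythm Run-through & Strings Tracking, Rhythm Run-through & Tech Block, Strings Tracking & Tech Block

Sorted by start: Woodwind Session, Brass Session, Rhythm Run-through, Tech Block, Strings Tracking, Chamber Rehearsal, Full Take, Chamber Session.
Brass Session starts before Woodwind Session ends → Woodwind Session and Brass Session overlap.
Rhythm Run-through starts after Woodwind Session ends, so Woodwind Session has no further overlaps.
Rhythm Run-through starts after Brass Session ends, so Brass Session has no further overlaps.
Tech Block starts before Rhythm Run-through ends → Rhythm Run-through and Tech Block overlap.
Strings Tracking starts before Rhythm Run-through ends → Rhythm Run-through and Strings Tracking overlap.
Chamber Rehearsal starts exactly when Rhythm Run-through ends (back-to-back, no overlap), so Rhythm Run-through has no further overlaps.
Strings Tracking starts before Tech Block ends → Tech Block and Strings Tracking overlap.
Chamber Rehearsal starts before Tech Block ends → Tech Block and Chamber Rehearsal overlap.
Full Take starts after Tech Block ends, so Tech Block has no further overlaps.
Chamber Rehearsal starts before Strings Tracking ends → Strings Tracking and Chamber Rehearsal overlap.
Full Take starts before Strings Tracking ends → Strings Tracking and Full Take overlap.
Chamber Session starts after Strings Tracking ends.
Full Take starts before Chamber Rehearsal ends → Chamber Rehearsal and Full Take overlap.
Chamber Session starts after Chamber Rehearsal ends.
Chamber Session starts after Full Take ends.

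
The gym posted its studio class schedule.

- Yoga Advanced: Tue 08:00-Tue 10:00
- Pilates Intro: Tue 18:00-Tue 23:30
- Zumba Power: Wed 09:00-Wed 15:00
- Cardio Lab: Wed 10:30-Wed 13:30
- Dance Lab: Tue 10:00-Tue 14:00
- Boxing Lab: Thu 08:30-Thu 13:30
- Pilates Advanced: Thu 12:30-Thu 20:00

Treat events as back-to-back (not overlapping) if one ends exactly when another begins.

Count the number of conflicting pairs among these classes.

2

Sorted by start: Yoga Advanced, Dance Lab, Pilates Intro, Zumba Power, Cardio Lab, Boxing Lab, Pilates Advanced.
Dance Lab starts exactly when Yoga Advanced ends (back-to-back, no overlap), so Yoga Advanced has no further overlaps.
Pilates Intro starts after Dance Lab ends, so Dance Lab has no further overlaps.
Zumba Power starts after Pilates Intro ends, so Pilates Intro has no further overlaps.
Cardio Lab starts before Zumba Power ends → Zumba Power and Cardio Lab overlap.
Boxing Lab starts after Zumba Power ends, so Zumba Power has no further overlaps.
Boxing Lab starts after Cardio Lab ends, so Cardio Lab has no further overlaps.
Pilates Advanced starts before Boxing Lab ends → Boxing Lab and Pilates Advanced overlap.
Overlapping pairs: Boxing Lab & Pilates Advanced, Cardio Lab & Zumba Power — 2 in total.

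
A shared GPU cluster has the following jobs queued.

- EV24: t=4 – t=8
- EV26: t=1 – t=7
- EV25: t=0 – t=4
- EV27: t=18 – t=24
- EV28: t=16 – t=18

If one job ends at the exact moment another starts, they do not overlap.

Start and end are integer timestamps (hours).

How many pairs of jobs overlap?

Sorted by start: EV25, EV26, EV24, EV28, EV27.
EV26 starts before EV25 ends → EV25 and EV26 overlap.
EV24 starts exactly when EV25 ends (back-to-back, no overlap), so nothing later overlaps EV25 either.
EV24 starts before EV26 ends → EV26 and EV24 overlap.
EV28 starts after EV26 ends, so nothing later overlaps EV26 either.
EV28 starts after EV24 ends, so nothing later overlaps EV24 either.
EV27 starts exactly when EV28 ends (back-to-back, no overlap).
Overlapping pairs: EV24 & EV26, EV25 & EV26 — 2 in total.

2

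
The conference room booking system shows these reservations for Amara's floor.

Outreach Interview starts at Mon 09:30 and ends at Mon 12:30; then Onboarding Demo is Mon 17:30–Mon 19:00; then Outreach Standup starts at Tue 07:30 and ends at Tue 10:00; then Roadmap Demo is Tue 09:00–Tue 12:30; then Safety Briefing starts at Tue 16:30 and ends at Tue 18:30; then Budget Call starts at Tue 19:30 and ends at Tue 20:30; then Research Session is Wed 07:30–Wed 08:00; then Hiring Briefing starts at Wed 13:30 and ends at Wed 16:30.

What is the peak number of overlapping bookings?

2

Sort all start/end points and keep a running count:
Mon 09:30 start Outreach Interview → 1
Mon 12:30 end Outreach Interview → 0
Mon 17:30 start Onboarding Demo → 1
Mon 19:00 end Onboarding Demo → 0
Tue 07:30 start Outreach Standup → 1
Tue 09:00 start Roadmap Demo → 2
Tue 10:00 end Outreach Standup → 1
Tue 12:30 end Roadmap Demo → 0
Tue 16:30 start Safety Briefing → 1
Tue 18:30 end Safety Briefing → 0
Tue 19:30 start Budget Call → 1
Tue 20:30 end Budget Call → 0
Wed 07:30 start Research Session → 1
Wed 08:00 end Research Session → 0
Wed 13:30 start Hiring Briefing → 1
Wed 16:30 end Hiring Briefing → 0
Peak is 2, at Tue 09:00 (Outreach Standup, Roadmap Demo).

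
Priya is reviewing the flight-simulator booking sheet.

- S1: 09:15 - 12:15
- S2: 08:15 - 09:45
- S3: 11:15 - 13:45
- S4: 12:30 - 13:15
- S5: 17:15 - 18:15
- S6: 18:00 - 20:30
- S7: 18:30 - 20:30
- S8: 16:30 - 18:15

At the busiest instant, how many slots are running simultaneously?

3

Sweep the timeline, counting +1 at each start and −1 at each end (ends before starts at a tie):
08:15 start S2 → 1
09:15 start S1 → 2
09:45 end S2 → 1
11:15 start S3 → 2
12:15 end S1 → 1
12:30 start S4 → 2
13:15 end S4 → 1
13:45 end S3 → 0
16:30 start S8 → 1
17:15 start S5 → 2
18:00 start S6 → 3
18:15 end S5 → 2
18:15 end S8 → 1
18:30 start S7 → 2
20:30 end S6 → 1
20:30 end S7 → 0
Peak is 3, at 18:00 (S5, S6, S8).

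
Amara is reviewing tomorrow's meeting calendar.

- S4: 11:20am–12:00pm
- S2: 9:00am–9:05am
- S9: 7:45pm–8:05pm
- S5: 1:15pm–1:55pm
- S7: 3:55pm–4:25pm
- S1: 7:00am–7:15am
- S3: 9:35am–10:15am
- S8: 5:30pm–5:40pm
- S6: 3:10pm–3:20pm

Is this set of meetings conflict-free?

Sorted by start: S1, S2, S3, S4, S5, S6, S7, S8, S9.
S2 starts after S1 ends, so nothing later overlaps S1 either.
S3 starts after S2 ends, so nothing later overlaps S2 either.
S4 starts after S3 ends, so nothing later overlaps S3 either.
S5 starts after S4 ends, so nothing later overlaps S4 either.
S6 starts after S5 ends, so nothing later overlaps S5 either.
S7 starts after S6 ends, so nothing later overlaps S6 either.
S8 starts after S7 ends, so nothing later overlaps S7 either.
S9 starts after S8 ends.
Every pair is clear; the schedule has no overlaps.

Yes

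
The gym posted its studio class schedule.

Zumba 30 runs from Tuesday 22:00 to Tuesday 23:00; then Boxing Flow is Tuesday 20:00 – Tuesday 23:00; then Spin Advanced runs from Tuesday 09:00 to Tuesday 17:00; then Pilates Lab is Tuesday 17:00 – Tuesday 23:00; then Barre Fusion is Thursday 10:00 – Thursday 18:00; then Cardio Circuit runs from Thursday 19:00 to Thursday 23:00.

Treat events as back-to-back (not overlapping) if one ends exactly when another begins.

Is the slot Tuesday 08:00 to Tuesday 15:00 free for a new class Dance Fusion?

Spin Advanced: starts Tuesday 09:00 before Dance Fusion ends Tuesday 15:00, and ends Tuesday 17:00 after Dance Fusion starts Tuesday 08:00 → overlap.
Pilates Lab: starts Tuesday 17:00 at or after Dance Fusion ends Tuesday 15:00 → clear.
Boxing Flow: starts Tuesday 20:00 at or after Dance Fusion ends Tuesday 15:00 → clear.
Zumba 30: starts Tuesday 22:00 at or after Dance Fusion ends Tuesday 15:00 → clear.
Barre Fusion: starts Thursday 10:00 at or after Dance Fusion ends Tuesday 15:00 → clear.
Cardio Circuit: starts Thursday 19:00 at or after Dance Fusion ends Tuesday 15:00 → clear.
Dance Fusion overlaps Spin Advanced.

No — it overlaps Spin Advanced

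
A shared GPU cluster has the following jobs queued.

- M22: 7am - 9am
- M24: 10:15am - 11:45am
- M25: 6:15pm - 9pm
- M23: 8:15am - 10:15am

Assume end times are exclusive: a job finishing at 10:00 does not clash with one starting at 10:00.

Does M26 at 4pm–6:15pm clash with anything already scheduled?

M22: ends 9am at or before M26 starts 4pm → clear.
M23: ends 10:15am at or before M26 starts 4pm → clear.
M24: ends 11:45am at or before M26 starts 4pm → clear.
M25: starts 6:15pm at or after M26 ends 6:15pm → clear.

No — it doesn't clash with anything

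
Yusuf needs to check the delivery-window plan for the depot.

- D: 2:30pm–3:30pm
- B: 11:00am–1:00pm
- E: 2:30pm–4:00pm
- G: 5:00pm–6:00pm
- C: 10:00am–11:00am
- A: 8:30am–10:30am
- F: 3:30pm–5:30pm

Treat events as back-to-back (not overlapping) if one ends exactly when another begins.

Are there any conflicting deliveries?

Yes

Sorted by start: A, C, B, D, E, F, G.
C starts before A ends → A and C overlap.
That's a conflict, so the schedule is not conflict-free.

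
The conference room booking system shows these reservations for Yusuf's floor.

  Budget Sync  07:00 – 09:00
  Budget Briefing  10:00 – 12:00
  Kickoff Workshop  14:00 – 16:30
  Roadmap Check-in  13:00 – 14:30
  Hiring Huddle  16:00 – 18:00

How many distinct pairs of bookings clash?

2

Sorted by start: Budget Sync, Budget Briefing, Roadmap Check-in, Kickoff Workshop, Hiring Huddle.
Budget Briefing starts after Budget Sync ends, so nothing later overlaps Budget Sync either.
Roadmap Check-in starts after Budget Briefing ends, so nothing later overlaps Budget Briefing either.
Kickoff Workshop starts before Roadmap Check-in ends → Roadmap Check-in and Kickoff Workshop overlap.
Hiring Huddle starts after Roadmap Check-in ends.
Hiring Huddle starts before Kickoff Workshop ends → Kickoff Workshop and Hiring Huddle overlap.
Overlapping pairs: Hiring Huddle & Kickoff Workshop, Kickoff Workshop & Roadmap Check-in — 2 in total.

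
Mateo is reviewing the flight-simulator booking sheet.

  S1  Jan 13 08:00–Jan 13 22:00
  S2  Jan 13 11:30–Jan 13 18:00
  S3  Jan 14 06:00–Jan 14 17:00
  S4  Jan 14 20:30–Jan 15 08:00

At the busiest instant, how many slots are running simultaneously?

Sort all start/end points and keep a running count:
Jan 13 08:00 start S1 → 1
Jan 13 11:30 start S2 → 2
Jan 13 18:00 end S2 → 1
Jan 13 22:00 end S1 → 0
Jan 14 06:00 start S3 → 1
Jan 14 17:00 end S3 → 0
Jan 14 20:30 start S4 → 1
Jan 15 08:00 end S4 → 0
Peak is 2, at Jan 13 11:30 (S1, S2).

2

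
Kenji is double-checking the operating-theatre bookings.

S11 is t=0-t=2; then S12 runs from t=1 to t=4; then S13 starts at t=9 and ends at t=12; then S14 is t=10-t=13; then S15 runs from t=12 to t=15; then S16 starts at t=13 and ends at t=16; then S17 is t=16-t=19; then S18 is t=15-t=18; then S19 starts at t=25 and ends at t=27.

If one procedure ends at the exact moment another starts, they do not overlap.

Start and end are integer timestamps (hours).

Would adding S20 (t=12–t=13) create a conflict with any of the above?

Yes — it overlaps S14, S15

S11: ends t=2 at or before S20 starts t=12 → clear.
S12: ends t=4 at or before S20 starts t=12 → clear.
S13: ends t=12 at or before S20 starts t=12 → clear.
S14: starts t=10 before S20 ends t=13, and ends t=13 after S20 starts t=12 → overlap.
S15: starts t=12 before S20 ends t=13, and ends t=15 after S20 starts t=12 → overlap.
S16: starts t=13 at or after S20 ends t=13 → clear.
S18: starts t=15 at or after S20 ends t=13 → clear.
S17: starts t=16 at or after S20 ends t=13 → clear.
S19: starts t=25 at or after S20 ends t=13 → clear.
S20 overlaps S14, S15.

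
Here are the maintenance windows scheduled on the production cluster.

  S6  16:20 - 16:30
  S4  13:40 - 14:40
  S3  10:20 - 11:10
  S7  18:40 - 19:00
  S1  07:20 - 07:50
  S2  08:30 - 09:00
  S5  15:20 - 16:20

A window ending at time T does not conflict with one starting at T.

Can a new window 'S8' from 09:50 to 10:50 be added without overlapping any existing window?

S1: ends 07:50 at or before S8 starts 09:50 → clear.
S2: ends 09:00 at or before S8 starts 09:50 → clear.
S3: starts 10:20 before S8 ends 10:50, and ends 11:10 after S8 starts 09:50 → overlap.
S4: starts 13:40 at or after S8 ends 10:50 → clear.
S5: starts 15:20 at or after S8 ends 10:50 → clear.
S6: starts 16:20 at or after S8 ends 10:50 → clear.
S7: starts 18:40 at or after S8 ends 10:50 → clear.
S8 overlaps S3.

No — it overlaps S3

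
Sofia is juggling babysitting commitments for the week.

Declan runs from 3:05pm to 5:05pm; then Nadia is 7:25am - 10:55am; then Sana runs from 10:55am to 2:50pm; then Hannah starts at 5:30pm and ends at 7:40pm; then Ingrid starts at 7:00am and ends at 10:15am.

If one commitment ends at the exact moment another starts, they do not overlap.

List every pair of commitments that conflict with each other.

Ingrid & Nadia

Sorted by start: Ingrid, Nadia, Sana, Declan, Hannah.
Nadia starts before Ingrid ends → Ingrid and Nadia overlap.
Sana starts after Ingrid ends; Ingrid is clear from here.
Sana starts exactly when Nadia ends (back-to-back, no overlap); Nadia is clear from here.
Declan starts after Sana ends; Sana is clear from here.
Hannah starts after Declan ends.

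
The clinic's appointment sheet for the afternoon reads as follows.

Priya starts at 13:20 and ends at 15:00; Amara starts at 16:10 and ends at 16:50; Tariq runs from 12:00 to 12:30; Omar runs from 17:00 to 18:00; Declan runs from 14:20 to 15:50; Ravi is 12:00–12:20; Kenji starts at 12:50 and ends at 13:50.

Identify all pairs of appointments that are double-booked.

Sorted by start: Tariq, Ravi, Kenji, Priya, Declan, Amara, Omar.
Ravi starts before Tariq ends → Tariq and Ravi overlap.
Kenji starts after Tariq ends, so nothing later overlaps Tariq either.
Kenji starts after Ravi ends, so nothing later overlaps Ravi either.
Priya starts before Kenji ends → Kenji and Priya overlap.
Declan starts after Kenji ends, so nothing later overlaps Kenji either.
Declan starts before Priya ends → Priya and Declan overlap.
Amara starts after Priya ends, so nothing later overlaps Priya either.
Amara starts after Declan ends, so nothing later overlaps Declan either.
Omar starts after Amara ends.

Declan & Priya, Kenji & Priya, Ravi & Tariq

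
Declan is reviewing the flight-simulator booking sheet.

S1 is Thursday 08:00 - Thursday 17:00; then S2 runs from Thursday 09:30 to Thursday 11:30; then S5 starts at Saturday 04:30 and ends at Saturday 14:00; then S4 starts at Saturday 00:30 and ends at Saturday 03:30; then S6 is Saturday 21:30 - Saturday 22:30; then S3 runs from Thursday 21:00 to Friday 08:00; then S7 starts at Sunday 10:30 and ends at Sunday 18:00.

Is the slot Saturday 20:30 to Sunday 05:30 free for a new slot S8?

S1: ends Thursday 17:00 at or before S8 starts Saturday 20:30 → clear.
S2: ends Thursday 11:30 at or before S8 starts Saturday 20:30 → clear.
S3: ends Friday 08:00 at or before S8 starts Saturday 20:30 → clear.
S4: ends Saturday 03:30 at or before S8 starts Saturday 20:30 → clear.
S5: ends Saturday 14:00 at or before S8 starts Saturday 20:30 → clear.
S6: starts Saturday 21:30 before S8 ends Sunday 05:30, and ends Saturday 22:30 after S8 starts Saturday 20:30 → overlap.
S7: starts Sunday 10:30 at or after S8 ends Sunday 05:30 → clear.
S8 overlaps S6.

No — it overlaps S6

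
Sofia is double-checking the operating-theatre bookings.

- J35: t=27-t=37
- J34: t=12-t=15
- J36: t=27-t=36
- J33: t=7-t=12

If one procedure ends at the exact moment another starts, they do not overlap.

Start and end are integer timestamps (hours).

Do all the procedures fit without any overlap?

No

Sorted by start: J33, J34, J35, J36.
J34 starts exactly when J33 ends (back-to-back, no overlap), so J33 has no further overlaps.
J35 starts after J34 ends, so J34 has no further overlaps.
J36 starts before J35 ends → J35 and J36 overlap.
That's a conflict, so the schedule is not conflict-free.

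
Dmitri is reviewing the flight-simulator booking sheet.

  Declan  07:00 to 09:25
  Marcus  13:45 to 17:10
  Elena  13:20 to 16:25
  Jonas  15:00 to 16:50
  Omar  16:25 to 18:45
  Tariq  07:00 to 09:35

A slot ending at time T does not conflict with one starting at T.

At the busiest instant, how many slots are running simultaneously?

Sort all start/end points and keep a running count:
07:00 start Declan → 1
07:00 start Tariq → 2
09:25 end Declan → 1
09:35 end Tariq → 0
13:20 start Elena → 1
13:45 start Marcus → 2
15:00 start Jonas → 3
16:25 end Elena → 2
16:25 start Omar → 3
16:50 end Jonas → 2
17:10 end Marcus → 1
18:45 end Omar → 0
Peak is 3, at 15:00 (Elena, Jonas, Marcus).

3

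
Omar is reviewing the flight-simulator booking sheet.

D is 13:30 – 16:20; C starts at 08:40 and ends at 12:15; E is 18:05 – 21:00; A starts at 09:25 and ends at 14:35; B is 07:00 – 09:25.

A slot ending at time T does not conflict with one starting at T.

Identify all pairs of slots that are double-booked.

Sorted by start: B, C, A, D, E.
C starts before B ends → B and C overlap.
A starts exactly when B ends (back-to-back, no overlap), so nothing later overlaps B either.
A starts before C ends → C and A overlap.
D starts after C ends, so nothing later overlaps C either.
D starts before A ends → A and D overlap.
E starts after A ends.
E starts after D ends.

A & C, A & D, B & C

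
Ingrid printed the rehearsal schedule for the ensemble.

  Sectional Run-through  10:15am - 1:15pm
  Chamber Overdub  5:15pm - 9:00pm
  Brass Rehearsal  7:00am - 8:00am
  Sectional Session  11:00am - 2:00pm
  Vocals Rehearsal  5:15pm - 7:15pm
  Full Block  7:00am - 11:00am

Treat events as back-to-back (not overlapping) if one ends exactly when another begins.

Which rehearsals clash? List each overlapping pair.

Sorted by start: Full Block, Brass Rehearsal, Sectional Run-through, Sectional Session, Vocals Rehearsal, Chamber Overdub.
Brass Rehearsal starts before Full Block ends → Full Block and Brass Rehearsal overlap.
Sectional Run-through starts before Full Block ends → Full Block and Sectional Run-through overlap.
Sectional Session starts exactly when Full Block ends (back-to-back, no overlap) — done with Full Block.
Sectional Run-through starts after Brass Rehearsal ends — done with Brass Rehearsal.
Sectional Session starts before Sectional Run-through ends → Sectional Run-through and Sectional Session overlap.
Vocals Rehearsal starts after Sectional Run-through ends — done with Sectional Run-through.
Vocals Rehearsal starts after Sectional Session ends — done with Sectional Session.
Chamber Overdub starts before Vocals Rehearsal ends → Vocals Rehearsal and Chamber Overdub overlap.

Brass Rehearsal & Full Block, Chamber Overdub & Vocals Rehearsal, Full Block & Sectional Run-through, Sectional Run-through & Sectional Session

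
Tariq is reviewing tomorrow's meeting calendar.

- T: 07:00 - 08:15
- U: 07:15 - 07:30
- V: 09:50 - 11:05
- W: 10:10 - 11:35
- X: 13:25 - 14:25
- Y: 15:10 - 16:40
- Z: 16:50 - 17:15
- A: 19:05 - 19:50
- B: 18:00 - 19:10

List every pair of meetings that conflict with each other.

A & B, T & U, V & W

Sorted by start: T, U, V, W, X, Y, Z, B, A.
U starts before T ends → T and U overlap.
V starts after T ends, so nothing later overlaps T either.
V starts after U ends, so nothing later overlaps U either.
W starts before V ends → V and W overlap.
X starts after V ends, so nothing later overlaps V either.
X starts after W ends, so nothing later overlaps W either.
Y starts after X ends, so nothing later overlaps X either.
Z starts after Y ends, so nothing later overlaps Y either.
B starts after Z ends, so nothing later overlaps Z either.
A starts before B ends → B and A overlap.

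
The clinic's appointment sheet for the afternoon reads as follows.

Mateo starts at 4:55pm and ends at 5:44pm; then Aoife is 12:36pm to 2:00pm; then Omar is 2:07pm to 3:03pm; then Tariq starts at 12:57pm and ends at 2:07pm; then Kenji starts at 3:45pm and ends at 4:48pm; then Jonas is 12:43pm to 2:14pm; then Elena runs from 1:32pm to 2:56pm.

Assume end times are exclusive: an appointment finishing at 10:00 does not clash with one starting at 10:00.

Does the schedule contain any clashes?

Check each pair: they overlap iff neither finishes before the other starts.
Sorted by start: Aoife, Jonas, Tariq, Elena, Omar, Kenji, Mateo.
Jonas starts before Aoife ends → Aoife and Jonas overlap.
That's a conflict, so the schedule is not conflict-free.

Yes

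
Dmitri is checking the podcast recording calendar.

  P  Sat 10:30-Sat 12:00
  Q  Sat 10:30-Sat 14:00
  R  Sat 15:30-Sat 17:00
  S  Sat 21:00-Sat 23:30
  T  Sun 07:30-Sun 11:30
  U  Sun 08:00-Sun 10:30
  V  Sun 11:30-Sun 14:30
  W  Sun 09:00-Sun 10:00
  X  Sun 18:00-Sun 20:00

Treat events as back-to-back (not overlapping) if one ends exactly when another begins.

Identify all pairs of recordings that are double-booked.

Sorted by start: P, Q, R, S, T, U, W, V, X.
Q starts before P ends → P and Q overlap.
R starts after P ends, so P has no further overlaps.
R starts after Q ends, so Q has no further overlaps.
S starts after R ends, so R has no further overlaps.
T starts after S ends, so S has no further overlaps.
U starts before T ends → T and U overlap.
W starts before T ends → T and W overlap.
V starts exactly when T ends (back-to-back, no overlap), so T has no further overlaps.
W starts before U ends → U and W overlap.
V starts after U ends, so U has no further overlaps.
V starts after W ends, so W has no further overlaps.
X starts after V ends.

P & Q, T & U, T & W, U & W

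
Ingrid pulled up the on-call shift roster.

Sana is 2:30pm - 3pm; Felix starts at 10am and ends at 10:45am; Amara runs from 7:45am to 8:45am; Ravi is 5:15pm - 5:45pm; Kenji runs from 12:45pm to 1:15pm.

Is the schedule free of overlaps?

Sorted by start: Amara, Felix, Kenji, Sana, Ravi.
Felix starts after Amara ends; Amara is clear from here.
Kenji starts after Felix ends; Felix is clear from here.
Sana starts after Kenji ends; Kenji is clear from here.
Ravi starts after Sana ends.
Every pair is clear; the schedule has no overlaps.

Yes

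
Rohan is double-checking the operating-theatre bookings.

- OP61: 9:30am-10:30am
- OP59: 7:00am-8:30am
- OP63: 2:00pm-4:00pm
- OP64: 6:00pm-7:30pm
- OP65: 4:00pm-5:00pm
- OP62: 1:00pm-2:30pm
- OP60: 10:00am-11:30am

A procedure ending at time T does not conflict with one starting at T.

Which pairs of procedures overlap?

Check each pair: they overlap iff neither finishes before the other starts.
Sorted by start: OP59, OP61, OP60, OP62, OP63, OP65, OP64.
OP61 starts after OP59 ends — done with OP59.
OP60 starts before OP61 ends → OP61 and OP60 overlap.
OP62 starts after OP61 ends — done with OP61.
OP62 starts after OP60 ends — done with OP60.
OP63 starts before OP62 ends → OP62 and OP63 overlap.
OP65 starts after OP62 ends — done with OP62.
OP65 starts exactly when OP63 ends (back-to-back, no overlap) — done with OP63.
OP64 starts after OP65 ends.

OP60 & OP61, OP62 & OP63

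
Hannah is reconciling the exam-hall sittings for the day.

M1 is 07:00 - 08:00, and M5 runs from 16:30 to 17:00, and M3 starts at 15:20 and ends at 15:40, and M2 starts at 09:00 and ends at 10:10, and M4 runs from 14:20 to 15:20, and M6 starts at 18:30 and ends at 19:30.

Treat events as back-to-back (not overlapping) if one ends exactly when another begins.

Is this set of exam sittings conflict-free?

Yes

Check each pair: they overlap iff neither finishes before the other starts.
Sorted by start: M1, M2, M4, M3, M5, M6.
M2 starts after M1 ends, so M1 has no further overlaps.
M4 starts after M2 ends, so M2 has no further overlaps.
M3 starts exactly when M4 ends (back-to-back, no overlap), so M4 has no further overlaps.
M5 starts after M3 ends, so M3 has no further overlaps.
M6 starts after M5 ends.
Every pair is clear; the schedule has no overlaps.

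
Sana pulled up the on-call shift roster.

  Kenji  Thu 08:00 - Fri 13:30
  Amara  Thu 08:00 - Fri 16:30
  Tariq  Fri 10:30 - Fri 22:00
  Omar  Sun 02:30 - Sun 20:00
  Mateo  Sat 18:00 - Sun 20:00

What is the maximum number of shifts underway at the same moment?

3

Sort all start/end points and keep a running count:
Thu 08:00 start Amara → 1
Thu 08:00 start Kenji → 2
Fri 10:30 start Tariq → 3
Fri 13:30 end Kenji → 2
Fri 16:30 end Amara → 1
Fri 22:00 end Tariq → 0
Sat 18:00 start Mateo → 1
Sun 02:30 start Omar → 2
Sun 20:00 end Mateo → 1
Sun 20:00 end Omar → 0
Peak is 3, at Fri 10:30 (Amara, Kenji, Tariq).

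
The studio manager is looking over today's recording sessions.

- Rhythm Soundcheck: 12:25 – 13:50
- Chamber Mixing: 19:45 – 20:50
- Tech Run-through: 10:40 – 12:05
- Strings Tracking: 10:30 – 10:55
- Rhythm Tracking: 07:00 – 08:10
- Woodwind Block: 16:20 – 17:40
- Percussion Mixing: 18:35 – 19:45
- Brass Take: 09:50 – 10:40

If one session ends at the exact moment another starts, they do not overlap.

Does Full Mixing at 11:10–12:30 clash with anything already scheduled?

Rhythm Tracking: ends 08:10 at or before Full Mixing starts 11:10 → clear.
Brass Take: ends 10:40 at or before Full Mixing starts 11:10 → clear.
Strings Tracking: ends 10:55 at or before Full Mixing starts 11:10 → clear.
Tech Run-through: starts 10:40 before Full Mixing ends 12:30, and ends 12:05 after Full Mixing starts 11:10 → overlap.
Rhythm Soundcheck: starts 12:25 before Full Mixing ends 12:30, and ends 13:50 after Full Mixing starts 11:10 → overlap.
Woodwind Block: starts 16:20 at or after Full Mixing ends 12:30 → clear.
Percussion Mixing: starts 18:35 at or after Full Mixing ends 12:30 → clear.
Chamber Mixing: starts 19:45 at or after Full Mixing ends 12:30 → clear.
Full Mixing overlaps Tech Run-through, Rhythm Soundcheck.

Yes — it overlaps Rhythm Soundcheck, Tech Run-through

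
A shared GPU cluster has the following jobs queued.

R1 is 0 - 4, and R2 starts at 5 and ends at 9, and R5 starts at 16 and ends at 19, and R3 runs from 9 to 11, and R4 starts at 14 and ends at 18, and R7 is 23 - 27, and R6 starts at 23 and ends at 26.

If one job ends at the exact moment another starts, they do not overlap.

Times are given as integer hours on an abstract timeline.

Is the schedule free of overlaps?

Check each pair: they overlap iff neither finishes before the other starts.
Sorted by start: R1, R2, R3, R4, R5, R6, R7.
R2 starts after R1 ends — done with R1.
R3 starts exactly when R2 ends (back-to-back, no overlap) — done with R2.
R4 starts after R3 ends — done with R3.
R5 starts before R4 ends → R4 and R5 overlap.
That's a conflict, so the schedule is not conflict-free.

No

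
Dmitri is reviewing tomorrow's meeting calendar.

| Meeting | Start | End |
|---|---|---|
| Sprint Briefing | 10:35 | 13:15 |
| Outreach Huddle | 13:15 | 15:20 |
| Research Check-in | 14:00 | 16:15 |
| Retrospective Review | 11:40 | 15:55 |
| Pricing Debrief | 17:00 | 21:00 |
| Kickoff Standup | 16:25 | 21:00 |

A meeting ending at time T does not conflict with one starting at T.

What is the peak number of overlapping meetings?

Walk through starts and ends in time order (an end at T is processed before a start at T):
10:35 start Sprint Briefing → 1
11:40 start Retrospective Review → 2
13:15 end Sprint Briefing → 1
13:15 start Outreach Huddle → 2
14:00 start Research Check-in → 3
15:20 end Outreach Huddle → 2
15:55 end Retrospective Review → 1
16:15 end Research Check-in → 0
16:25 start Kickoff Standup → 1
17:00 start Pricing Debrief → 2
21:00 end Kickoff Standup → 1
21:00 end Pricing Debrief → 0
Peak is 3, at 14:00 (Outreach Huddle, Research Check-in, Retrospective Review).

3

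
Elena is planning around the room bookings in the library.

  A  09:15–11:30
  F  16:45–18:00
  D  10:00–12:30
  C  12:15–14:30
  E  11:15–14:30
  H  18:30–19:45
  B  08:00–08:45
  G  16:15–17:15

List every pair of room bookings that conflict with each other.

Sorted by start: B, A, D, E, C, G, F, H.
A starts after B ends — done with B.
D starts before A ends → A and D overlap.
E starts before A ends → A and E overlap.
C starts after A ends — done with A.
E starts before D ends → D and E overlap.
C starts before D ends → D and C overlap.
G starts after D ends — done with D.
C starts before E ends → E and C overlap.
G starts after E ends — done with E.
G starts after C ends — done with C.
F starts before G ends → G and F overlap.
H starts after G ends.
H starts after F ends.

A & D, A & E, C & D, C & E, D & E, F & G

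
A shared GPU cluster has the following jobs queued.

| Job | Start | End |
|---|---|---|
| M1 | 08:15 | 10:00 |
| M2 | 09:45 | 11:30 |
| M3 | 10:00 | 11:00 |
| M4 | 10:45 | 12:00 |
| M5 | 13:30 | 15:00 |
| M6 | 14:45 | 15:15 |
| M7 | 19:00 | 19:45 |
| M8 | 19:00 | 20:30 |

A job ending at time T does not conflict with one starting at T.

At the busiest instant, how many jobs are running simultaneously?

Sort all start/end points and keep a running count:
08:15 start M1 → 1
09:45 start M2 → 2
10:00 end M1 → 1
10:00 start M3 → 2
10:45 start M4 → 3
11:00 end M3 → 2
11:30 end M2 → 1
12:00 end M4 → 0
13:30 start M5 → 1
14:45 start M6 → 2
15:00 end M5 → 1
15:15 end M6 → 0
19:00 start M7 → 1
19:00 start M8 → 2
19:45 end M7 → 1
20:30 end M8 → 0
Peak is 3, at 10:45 (M2, M3, M4).

3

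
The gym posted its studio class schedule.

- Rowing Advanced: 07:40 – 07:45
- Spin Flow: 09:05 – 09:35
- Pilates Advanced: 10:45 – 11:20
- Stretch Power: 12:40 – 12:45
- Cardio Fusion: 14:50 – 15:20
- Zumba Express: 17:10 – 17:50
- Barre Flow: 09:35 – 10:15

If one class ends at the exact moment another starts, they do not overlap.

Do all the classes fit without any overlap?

Sorted by start: Rowing Advanced, Spin Flow, Barre Flow, Pilates Advanced, Stretch Power, Cardio Fusion, Zumba Express.
Spin Flow starts after Rowing Advanced ends, so nothing later overlaps Rowing Advanced either.
Barre Flow starts exactly when Spin Flow ends (back-to-back, no overlap), so nothing later overlaps Spin Flow either.
Pilates Advanced starts after Barre Flow ends, so nothing later overlaps Barre Flow either.
Stretch Power starts after Pilates Advanced ends, so nothing later overlaps Pilates Advanced either.
Cardio Fusion starts after Stretch Power ends, so nothing later overlaps Stretch Power either.
Zumba Express starts after Cardio Fusion ends.
Every pair is clear; the schedule has no overlaps.

Yes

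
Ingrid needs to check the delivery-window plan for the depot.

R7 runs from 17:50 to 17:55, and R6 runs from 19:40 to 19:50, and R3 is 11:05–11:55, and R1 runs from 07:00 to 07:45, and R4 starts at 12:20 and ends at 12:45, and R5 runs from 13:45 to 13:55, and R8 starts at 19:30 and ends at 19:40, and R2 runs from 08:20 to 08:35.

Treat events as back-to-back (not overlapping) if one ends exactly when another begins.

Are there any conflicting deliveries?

Sorted by start: R1, R2, R3, R4, R5, R7, R8, R6.
R2 starts after R1 ends; R1 is clear from here.
R3 starts after R2 ends; R2 is clear from here.
R4 starts after R3 ends; R3 is clear from here.
R5 starts after R4 ends; R4 is clear from here.
R7 starts after R5 ends; R5 is clear from here.
R8 starts after R7 ends; R7 is clear from here.
R6 starts exactly when R8 ends (back-to-back, no overlap).
Every pair is clear; the schedule has no overlaps.

No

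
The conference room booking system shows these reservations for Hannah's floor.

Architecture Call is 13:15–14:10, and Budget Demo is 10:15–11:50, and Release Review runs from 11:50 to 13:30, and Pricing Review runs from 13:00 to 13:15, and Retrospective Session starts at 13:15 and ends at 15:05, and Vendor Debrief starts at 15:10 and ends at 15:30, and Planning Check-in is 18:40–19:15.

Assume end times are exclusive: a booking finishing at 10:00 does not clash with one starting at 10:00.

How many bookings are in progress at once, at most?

Sweep the timeline, counting +1 at each start and −1 at each end (ends before starts at a tie):
10:15 start Budget Demo → 1
11:50 end Budget Demo → 0
11:50 start Release Review → 1
13:00 start Pricing Review → 2
13:15 end Pricing Review → 1
13:15 start Architecture Call → 2
13:15 start Retrospective Session → 3
13:30 end Release Review → 2
14:10 end Architecture Call → 1
15:05 end Retrospective Session → 0
15:10 start Vendor Debrief → 1
15:30 end Vendor Debrief → 0
18:40 start Planning Check-in → 1
19:15 end Planning Check-in → 0
Peak is 3, at 13:15 (Architecture Call, Release Review, Retrospective Session).

3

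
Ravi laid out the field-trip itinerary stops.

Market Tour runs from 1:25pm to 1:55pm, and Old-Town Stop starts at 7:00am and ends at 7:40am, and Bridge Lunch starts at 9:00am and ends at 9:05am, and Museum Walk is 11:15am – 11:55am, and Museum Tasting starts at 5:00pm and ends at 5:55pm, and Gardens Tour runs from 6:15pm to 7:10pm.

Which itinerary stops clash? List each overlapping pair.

Sorted by start: Old-Town Stop, Bridge Lunch, Museum Walk, Market Tour, Museum Tasting, Gardens Tour.
Bridge Lunch starts after Old-Town Stop ends — done with Old-Town Stop.
Museum Walk starts after Bridge Lunch ends — done with Bridge Lunch.
Market Tour starts after Museum Walk ends — done with Museum Walk.
Museum Tasting starts after Market Tour ends — done with Market Tour.
Gardens Tour starts after Museum Tasting ends.

no conflicts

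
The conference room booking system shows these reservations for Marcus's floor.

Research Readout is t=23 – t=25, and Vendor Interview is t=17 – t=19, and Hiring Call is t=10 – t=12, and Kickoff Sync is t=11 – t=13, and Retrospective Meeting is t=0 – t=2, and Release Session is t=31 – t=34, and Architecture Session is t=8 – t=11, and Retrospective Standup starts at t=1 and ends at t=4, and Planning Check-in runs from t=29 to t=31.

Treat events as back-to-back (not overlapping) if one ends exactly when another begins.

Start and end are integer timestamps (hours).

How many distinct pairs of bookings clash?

Check each pair: they overlap iff neither finishes before the other starts.
Sorted by start: Retrospective Meeting, Retrospective Standup, Architecture Session, Hiring Call, Kickoff Sync, Vendor Interview, Research Readout, Planning Check-in, Release Session.
Retrospective Standup starts before Retrospective Meeting ends → Retrospective Meeting and Retrospective Standup overlap.
Architecture Session starts after Retrospective Meeting ends, so Retrospective Meeting has no further overlaps.
Architecture Session starts after Retrospective Standup ends, so Retrospective Standup has no further overlaps.
Hiring Call starts before Architecture Session ends → Architecture Session and Hiring Call overlap.
Kickoff Sync starts exactly when Architecture Session ends (back-to-back, no overlap), so Architecture Session has no further overlaps.
Kickoff Sync starts before Hiring Call ends → Hiring Call and Kickoff Sync overlap.
Vendor Interview starts after Hiring Call ends, so Hiring Call has no further overlaps.
Vendor Interview starts after Kickoff Sync ends, so Kickoff Sync has no further overlaps.
Research Readout starts after Vendor Interview ends, so Vendor Interview has no further overlaps.
Planning Check-in starts after Research Readout ends, so Research Readout has no further overlaps.
Release Session starts exactly when Planning Check-in ends (back-to-back, no overlap).
Overlapping pairs: Architecture Session & Hiring Call, Hiring Call & Kickoff Sync, Retrospective Meeting & Retrospective Standup — 3 in total.

3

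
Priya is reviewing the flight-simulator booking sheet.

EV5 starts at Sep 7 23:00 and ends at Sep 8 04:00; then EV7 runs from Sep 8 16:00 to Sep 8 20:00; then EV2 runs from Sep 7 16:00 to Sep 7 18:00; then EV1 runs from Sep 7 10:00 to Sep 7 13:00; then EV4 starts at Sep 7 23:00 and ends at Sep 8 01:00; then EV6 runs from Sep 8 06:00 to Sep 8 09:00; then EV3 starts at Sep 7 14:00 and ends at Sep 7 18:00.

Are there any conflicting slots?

Check each pair: they overlap iff neither finishes before the other starts.
Sorted by start: EV1, EV3, EV2, EV4, EV5, EV6, EV7.
EV3 starts after EV1 ends; EV1 is clear from here.
EV2 starts before EV3 ends → EV3 and EV2 overlap.
That's a conflict, so the schedule is not conflict-free.

Yes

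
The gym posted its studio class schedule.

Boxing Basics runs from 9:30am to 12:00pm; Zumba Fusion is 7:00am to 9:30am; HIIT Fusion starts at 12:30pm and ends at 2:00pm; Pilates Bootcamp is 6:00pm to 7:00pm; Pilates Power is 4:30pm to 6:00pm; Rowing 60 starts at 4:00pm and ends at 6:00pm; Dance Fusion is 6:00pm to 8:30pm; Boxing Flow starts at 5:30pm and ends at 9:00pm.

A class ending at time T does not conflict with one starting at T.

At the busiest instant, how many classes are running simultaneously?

3

Sweep the timeline, counting +1 at each start and −1 at each end (ends before starts at a tie):
7:00am start Zumba Fusion → 1
9:30am end Zumba Fusion → 0
9:30am start Boxing Basics → 1
12:00pm end Boxing Basics → 0
12:30pm start HIIT Fusion → 1
2:00pm end HIIT Fusion → 0
4:00pm start Rowing 60 → 1
4:30pm start Pilates Power → 2
5:30pm start Boxing Flow → 3
6:00pm end Pilates Power → 2
6:00pm end Rowing 60 → 1
6:00pm start Dance Fusion → 2
6:00pm start Pilates Bootcamp → 3
7:00pm end Pilates Bootcamp → 2
8:30pm end Dance Fusion → 1
9:00pm end Boxing Flow → 0
Peak is 3, at 5:30pm (Boxing Flow, Pilates Power, Rowing 60).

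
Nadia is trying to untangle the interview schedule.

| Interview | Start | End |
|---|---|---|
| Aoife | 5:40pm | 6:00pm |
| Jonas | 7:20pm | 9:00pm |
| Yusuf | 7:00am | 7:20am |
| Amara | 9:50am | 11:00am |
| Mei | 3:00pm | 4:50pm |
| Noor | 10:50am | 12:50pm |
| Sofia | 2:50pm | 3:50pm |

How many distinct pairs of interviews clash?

2

Check each pair: they overlap iff neither finishes before the other starts.
Sorted by start: Yusuf, Amara, Noor, Sofia, Mei, Aoife, Jonas.
Amara starts after Yusuf ends — done with Yusuf.
Noor starts before Amara ends → Amara and Noor overlap.
Sofia starts after Amara ends — done with Amara.
Sofia starts after Noor ends — done with Noor.
Mei starts before Sofia ends → Sofia and Mei overlap.
Aoife starts after Sofia ends — done with Sofia.
Aoife starts after Mei ends — done with Mei.
Jonas starts after Aoife ends.
Overlapping pairs: Amara & Noor, Mei & Sofia — 2 in total.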